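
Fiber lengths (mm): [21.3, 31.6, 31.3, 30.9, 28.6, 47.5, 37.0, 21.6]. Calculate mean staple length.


Formula: Mean = sum of lengths / count
Sum = 21.3 + 31.6 + 31.3 + 30.9 + 28.6 + 47.5 + 37.0 + 21.6
Sum = 249.8 mm
Mean = 249.8 / 8 = 31.23 mm

31.23 mm


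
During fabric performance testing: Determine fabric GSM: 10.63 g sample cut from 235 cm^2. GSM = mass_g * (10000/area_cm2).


Formula: GSM = mass_g / area_m2
Step 1: Convert area: 235 cm^2 = 235 / 10000 = 0.0235 m^2
Step 2: GSM = 10.63 g / 0.0235 m^2 = 452.3 g/m^2

452.3 g/m^2


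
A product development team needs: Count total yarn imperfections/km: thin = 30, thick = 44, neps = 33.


Formula: Total = thin places + thick places + neps
Total = 30 + 44 + 33
Total = 107 imperfections/km

107 imperfections/km


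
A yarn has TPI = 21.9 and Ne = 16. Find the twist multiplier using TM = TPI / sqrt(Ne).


Formula: TM = TPI / sqrt(Ne)
Step 1: sqrt(Ne) = sqrt(16) = 4
Step 2: TM = 21.9 / 4 = 5.48

5.48 TM


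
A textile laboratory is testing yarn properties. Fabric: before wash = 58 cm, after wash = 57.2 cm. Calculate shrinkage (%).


Formula: Shrinkage% = ((L_before - L_after) / L_before) * 100
Step 1: Shrinkage = 58 - 57.2 = 0.8 cm
Step 2: Shrinkage% = (0.8 / 58) * 100
Step 3: Shrinkage% = 0.013793 * 100 = 1.3793% ≈ 1.4%

1.4%


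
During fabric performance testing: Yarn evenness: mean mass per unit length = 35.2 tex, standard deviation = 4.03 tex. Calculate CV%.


Formula: CV% = (standard deviation / mean) * 100
Step 1: Ratio = 4.03 / 35.2 = 0.114489
Step 2: CV% = 0.114489 * 100 = 11.4489% ≈ 11.4%

11.4%


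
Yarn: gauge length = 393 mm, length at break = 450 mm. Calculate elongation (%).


Formula: Elongation (%) = ((L_break - L0) / L0) * 100
Step 1: Extension = 450 - 393 = 57 mm
Step 2: Elongation = (57 / 393) * 100
Step 3: Elongation = 0.145038 * 100 = 14.5038% ≈ 14.5%

14.5%


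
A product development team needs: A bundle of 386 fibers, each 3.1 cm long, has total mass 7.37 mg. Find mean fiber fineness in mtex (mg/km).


Formula: fineness (mtex) = mass (mg) / total length (km) = (mass_mg / total_length_m) * 1000
Step 1: Convert fiber length: 3.1 cm = 0.031 m
Step 2: Total fiber length = 386 * 0.031 = 11.966 m
Step 3: Linear density = 7.37 mg / 11.966 m = 0.6159 mg/m
Step 4: fineness = 0.6159 * 1000 = 615.9 mtex

615.9 mtex


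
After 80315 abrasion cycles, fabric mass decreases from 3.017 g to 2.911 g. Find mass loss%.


Formula: Mass loss% = ((m_before - m_after) / m_before) * 100
Step 1: Mass loss = 3.017 - 2.911 = 0.106 g
Step 2: Ratio = 0.106 / 3.017 = 0.0351342
Step 3: Mass loss% = 0.0351342 * 100 = 3.51342% ≈ 3.51%

3.51%


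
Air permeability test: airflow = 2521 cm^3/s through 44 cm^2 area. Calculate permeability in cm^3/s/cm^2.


Formula: Air Permeability = Airflow / Test Area
AP = 2521 cm^3/s / 44 cm^2
AP = 57.3 cm^3/s/cm^2

57.3 cm^3/s/cm^2


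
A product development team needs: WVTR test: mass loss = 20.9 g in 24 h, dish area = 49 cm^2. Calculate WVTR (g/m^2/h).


Formula: WVTR = mass_loss / (area * time)
Step 1: Convert area: 49 cm^2 = 0.0049 m^2
Step 2: WVTR = 20.9 g / (0.0049 m^2 * 24 h)
Step 3: WVTR = 20.9 / 0.1176 = 177.7 g/m^2/h

177.7 g/m^2/h


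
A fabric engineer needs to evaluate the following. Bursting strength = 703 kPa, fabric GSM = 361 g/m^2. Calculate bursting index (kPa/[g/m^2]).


Formula: Bursting Index = Bursting Strength / Fabric GSM
BI = 703 kPa / 361 g/m^2
BI = 1.947 kPa/(g/m^2)

1.947 kPa/(g/m^2)


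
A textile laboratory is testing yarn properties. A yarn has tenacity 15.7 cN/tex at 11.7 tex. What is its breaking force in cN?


Formula: Breaking force = Tenacity * Linear density
F = 15.7 cN/tex * 11.7 tex
F = 183.69 cN

183.69 cN


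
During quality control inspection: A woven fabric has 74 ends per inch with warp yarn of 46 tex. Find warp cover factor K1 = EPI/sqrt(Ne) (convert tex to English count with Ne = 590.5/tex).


Formula: K1 = EPI / sqrt(Ne), with Ne = 590.5 / tex_warp
Step 1: Ne = 590.5 / 46 = 12.837
Step 2: sqrt(Ne) = sqrt(12.837) = 3.5829
Step 3: K1 = 74 / 3.5829 = 20.7

20.7


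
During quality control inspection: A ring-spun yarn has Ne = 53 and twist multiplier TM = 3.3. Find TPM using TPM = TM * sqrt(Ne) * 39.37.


Formula: TPM = TM * sqrt(Ne) * 39.37
Step 1: sqrt(Ne) = sqrt(53) = 7.2801
Step 2: TM * sqrt(Ne) = 3.3 * 7.2801 = 24.0243
Step 3: TPM = 24.0243 * 39.37 = 946 twists/m

946 twists/m


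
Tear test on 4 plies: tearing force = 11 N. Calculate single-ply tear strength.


Formula: Per-ply strength = Total force / Number of plies
Per-ply = 11 N / 4
Per-ply = 2.75 N

2.75 N


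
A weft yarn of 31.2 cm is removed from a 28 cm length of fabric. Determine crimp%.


Formula: Crimp% = ((L_yarn - L_fabric) / L_fabric) * 100
Step 1: Extension = 31.2 - 28 = 3.2 cm
Step 2: Crimp% = (3.2 / 28) * 100
Step 3: Crimp% = 0.114286 * 100 = 11.4286% ≈ 11.4%

11.4%


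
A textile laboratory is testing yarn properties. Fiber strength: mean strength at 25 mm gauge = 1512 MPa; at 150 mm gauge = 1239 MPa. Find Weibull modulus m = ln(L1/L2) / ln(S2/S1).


Formula: m = ln(L1/L2) / ln(S2/S1)
Step 1: ln(L1/L2) = ln(25/150) = -1.79176
Step 2: S2/S1 = 1239/1512 = 0.81944
Step 3: ln(S2/S1) = ln(0.81944) = -0.19913
Step 4: m = -1.79176 / -0.19913 = 9.00

9.00 (Weibull m)


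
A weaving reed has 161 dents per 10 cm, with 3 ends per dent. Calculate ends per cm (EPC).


Formula: EPC = (dents per 10 cm * ends per dent) / 10
Step 1: Total ends per 10 cm = 161 * 3 = 483
Step 2: EPC = 483 / 10 = 48.3 ends/cm

48.3 ends/cm


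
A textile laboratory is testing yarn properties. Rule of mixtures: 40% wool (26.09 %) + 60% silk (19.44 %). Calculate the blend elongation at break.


Formula: Blend property = (fraction_A * property_A) + (fraction_B * property_B)
Step 1: Contribution A = 40/100 * 26.09 % = 10.436 %
Step 2: Contribution B = 60/100 * 19.44 % = 11.664 %
Step 3: Blend elongation at break = 10.436 + 11.664 = 22.1 %

22.1 %


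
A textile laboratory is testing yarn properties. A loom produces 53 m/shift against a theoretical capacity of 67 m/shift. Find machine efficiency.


Formula: Efficiency% = (Actual output / Theoretical output) * 100
Efficiency% = (53 / 67) * 100
Efficiency% = 0.791045 * 100 = 79.1045% ≈ 79.1%

79.1%


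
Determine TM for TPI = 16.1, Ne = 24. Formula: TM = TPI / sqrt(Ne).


Formula: TM = TPI / sqrt(Ne)
Step 1: sqrt(Ne) = sqrt(24) = 4.899
Step 2: TM = 16.1 / 4.899 = 3.29

3.29 TM


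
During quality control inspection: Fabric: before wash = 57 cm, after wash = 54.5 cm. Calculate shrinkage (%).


Formula: Shrinkage% = ((L_before - L_after) / L_before) * 100
Step 1: Shrinkage = 57 - 54.5 = 2.5 cm
Step 2: Shrinkage% = (2.5 / 57) * 100
Step 3: Shrinkage% = 0.04386 * 100 = 4.386% ≈ 4.4%

4.4%


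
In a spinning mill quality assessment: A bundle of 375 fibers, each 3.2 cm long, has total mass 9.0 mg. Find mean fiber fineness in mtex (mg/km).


Formula: fineness (mtex) = mass (mg) / total length (km) = (mass_mg / total_length_m) * 1000
Step 1: Convert fiber length: 3.2 cm = 0.032 m
Step 2: Total fiber length = 375 * 0.032 = 12.0 m
Step 3: Linear density = 9.0 mg / 12.0 m = 0.7500 mg/m
Step 4: fineness = 0.7500 * 1000 = 750.0 mtex

750.0 mtex


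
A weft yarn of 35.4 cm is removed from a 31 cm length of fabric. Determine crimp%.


Formula: Crimp% = ((L_yarn - L_fabric) / L_fabric) * 100
Step 1: Extension = 35.4 - 31 = 4.4 cm
Step 2: Crimp% = (4.4 / 31) * 100
Step 3: Crimp% = 0.141935 * 100 = 14.1935% ≈ 14.2%

14.2%


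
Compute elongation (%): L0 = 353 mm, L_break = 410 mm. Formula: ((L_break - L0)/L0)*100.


Formula: Elongation (%) = ((L_break - L0) / L0) * 100
Step 1: Extension = 410 - 353 = 57 mm
Step 2: Elongation = (57 / 353) * 100
Step 3: Elongation = 0.161473 * 100 = 16.1473% ≈ 16.1%

16.1%


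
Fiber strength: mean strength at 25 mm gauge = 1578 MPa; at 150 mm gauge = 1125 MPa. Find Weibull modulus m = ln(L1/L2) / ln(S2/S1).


Formula: m = ln(L1/L2) / ln(S2/S1)
Step 1: ln(L1/L2) = ln(25/150) = -1.79176
Step 2: S2/S1 = 1125/1578 = 0.71293
Step 3: ln(S2/S1) = ln(0.71293) = -0.33837
Step 4: m = -1.79176 / -0.33837 = 5.30

5.30 (Weibull m)


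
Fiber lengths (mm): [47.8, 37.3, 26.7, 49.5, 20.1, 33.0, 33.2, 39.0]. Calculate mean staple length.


Formula: Mean = sum of lengths / count
Sum = 47.8 + 37.3 + 26.7 + 49.5 + 20.1 + 33.0 + 33.2 + 39.0
Sum = 286.6 mm
Mean = 286.6 / 8 = 35.83 mm

35.83 mm


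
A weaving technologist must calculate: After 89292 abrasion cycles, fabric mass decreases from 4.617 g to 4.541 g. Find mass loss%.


Formula: Mass loss% = ((m_before - m_after) / m_before) * 100
Step 1: Mass loss = 4.617 - 4.541 = 0.076 g
Step 2: Ratio = 0.076 / 4.617 = 0.0164609
Step 3: Mass loss% = 0.0164609 * 100 = 1.64609% ≈ 1.65%

1.65%


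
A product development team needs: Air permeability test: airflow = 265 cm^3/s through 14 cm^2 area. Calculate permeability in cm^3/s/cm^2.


Formula: Air Permeability = Airflow / Test Area
AP = 265 cm^3/s / 14 cm^2
AP = 18.9 cm^3/s/cm^2

18.9 cm^3/s/cm^2


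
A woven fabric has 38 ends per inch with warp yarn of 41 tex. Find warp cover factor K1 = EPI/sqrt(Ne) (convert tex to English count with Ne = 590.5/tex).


Formula: K1 = EPI / sqrt(Ne), with Ne = 590.5 / tex_warp
Step 1: Ne = 590.5 / 41 = 14.402
Step 2: sqrt(Ne) = sqrt(14.402) = 3.795
Step 3: K1 = 38 / 3.795 = 10.0

10.0


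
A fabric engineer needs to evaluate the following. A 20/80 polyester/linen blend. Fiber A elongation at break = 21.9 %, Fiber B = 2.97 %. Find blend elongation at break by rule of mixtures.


Formula: Blend property = (fraction_A * property_A) + (fraction_B * property_B)
Step 1: Contribution A = 20/100 * 21.9 % = 4.38 %
Step 2: Contribution B = 80/100 * 2.97 % = 2.376 %
Step 3: Blend elongation at break = 4.38 + 2.376 = 6.756 %

6.756 %


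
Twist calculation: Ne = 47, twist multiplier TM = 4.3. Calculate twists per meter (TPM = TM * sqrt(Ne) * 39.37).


Formula: TPM = TM * sqrt(Ne) * 39.37
Step 1: sqrt(Ne) = sqrt(47) = 6.8557
Step 2: TM * sqrt(Ne) = 4.3 * 6.8557 = 29.4795
Step 3: TPM = 29.4795 * 39.37 = 1161 twists/m

1161 twists/m


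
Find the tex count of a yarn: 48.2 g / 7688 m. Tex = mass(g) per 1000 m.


Formula: Tex = (mass_g / length_m) * 1000
Substituting: Tex = (48.2 / 7688) * 1000
Intermediate: 48.2 / 7688 = 0.00626951 g/m
Tex = 0.00626951 * 1000 = 6.27 tex

6.27 tex


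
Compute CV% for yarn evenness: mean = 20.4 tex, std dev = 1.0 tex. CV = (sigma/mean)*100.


Formula: CV% = (standard deviation / mean) * 100
Step 1: Ratio = 1.0 / 20.4 = 0.04902
Step 2: CV% = 0.04902 * 100 = 4.902% ≈ 4.9%

4.9%


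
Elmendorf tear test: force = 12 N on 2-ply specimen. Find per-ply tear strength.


Formula: Per-ply strength = Total force / Number of plies
Per-ply = 12 N / 2
Per-ply = 6 N

6 N


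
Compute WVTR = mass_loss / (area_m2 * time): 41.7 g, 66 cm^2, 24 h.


Formula: WVTR = mass_loss / (area * time)
Step 1: Convert area: 66 cm^2 = 0.0066 m^2
Step 2: WVTR = 41.7 g / (0.0066 m^2 * 24 h)
Step 3: WVTR = 41.7 / 0.1584 = 263.3 g/m^2/h

263.3 g/m^2/h


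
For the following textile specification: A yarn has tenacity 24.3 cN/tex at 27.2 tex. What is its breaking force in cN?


Formula: Breaking force = Tenacity * Linear density
F = 24.3 cN/tex * 27.2 tex
F = 660.96 cN

660.96 cN


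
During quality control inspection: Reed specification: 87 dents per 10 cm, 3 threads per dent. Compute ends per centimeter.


Formula: EPC = (dents per 10 cm * ends per dent) / 10
Step 1: Total ends per 10 cm = 87 * 3 = 261
Step 2: EPC = 261 / 10 = 26.1 ends/cm

26.1 ends/cm


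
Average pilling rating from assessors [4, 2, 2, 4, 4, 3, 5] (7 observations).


Formula: Mean = sum / count
Sum = 4 + 2 + 2 + 4 + 4 + 3 + 5 = 24
Mean = 24 / 7 = 3.4

3.4


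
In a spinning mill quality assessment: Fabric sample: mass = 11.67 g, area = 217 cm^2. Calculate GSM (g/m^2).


Formula: GSM = mass_g / area_m2
Step 1: Convert area: 217 cm^2 = 217 / 10000 = 0.0217 m^2
Step 2: GSM = 11.67 g / 0.0217 m^2 = 537.8 g/m^2

537.8 g/m^2


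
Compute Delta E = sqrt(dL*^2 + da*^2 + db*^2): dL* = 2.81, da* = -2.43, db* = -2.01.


Formula: Delta E = sqrt(dL*^2 + da*^2 + db*^2)
Step 1: dL*^2 = 2.81^2 = 7.8961
Step 2: da*^2 = (-2.43)^2 = 5.9049
Step 3: db*^2 = (-2.01)^2 = 4.0401
Step 4: Sum = 7.8961 + 5.9049 + 4.0401 = 17.8411
Step 5: Delta E = sqrt(17.8411) = 4.22

4.22 Delta E


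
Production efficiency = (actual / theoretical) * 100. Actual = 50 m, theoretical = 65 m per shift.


Formula: Efficiency% = (Actual output / Theoretical output) * 100
Efficiency% = (50 / 65) * 100
Efficiency% = 0.769231 * 100 = 76.9231% ≈ 76.9%

76.9%


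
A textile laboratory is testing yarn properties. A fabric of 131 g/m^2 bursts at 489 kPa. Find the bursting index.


Formula: Bursting Index = Bursting Strength / Fabric GSM
BI = 489 kPa / 131 g/m^2
BI = 3.733 kPa/(g/m^2)

3.733 kPa/(g/m^2)


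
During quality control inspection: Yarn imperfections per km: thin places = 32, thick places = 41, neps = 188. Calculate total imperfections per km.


Formula: Total = thin places + thick places + neps
Total = 32 + 41 + 188
Total = 261 imperfections/km

261 imperfections/km


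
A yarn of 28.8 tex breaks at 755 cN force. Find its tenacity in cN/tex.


Formula: Tenacity = Breaking force / Linear density
Tenacity = 755 cN / 28.8 tex
Tenacity = 26.22 cN/tex

26.22 cN/tex


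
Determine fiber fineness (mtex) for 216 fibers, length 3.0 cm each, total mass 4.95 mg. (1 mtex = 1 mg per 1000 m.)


Formula: fineness (mtex) = mass (mg) / total length (km) = (mass_mg / total_length_m) * 1000
Step 1: Convert fiber length: 3.0 cm = 0.03 m
Step 2: Total fiber length = 216 * 0.03 = 6.48 m
Step 3: Linear density = 4.95 mg / 6.48 m = 0.7639 mg/m
Step 4: fineness = 0.7639 * 1000 = 763.9 mtex

763.9 mtex


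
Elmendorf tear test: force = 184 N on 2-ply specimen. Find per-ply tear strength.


Formula: Per-ply strength = Total force / Number of plies
Per-ply = 184 N / 2
Per-ply = 92 N

92 N


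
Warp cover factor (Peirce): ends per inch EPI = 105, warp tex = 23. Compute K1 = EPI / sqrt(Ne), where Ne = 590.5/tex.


Formula: K1 = EPI / sqrt(Ne), with Ne = 590.5 / tex_warp
Step 1: Ne = 590.5 / 23 = 25.674
Step 2: sqrt(Ne) = sqrt(25.674) = 5.067
Step 3: K1 = 105 / 5.067 = 20.7

20.7


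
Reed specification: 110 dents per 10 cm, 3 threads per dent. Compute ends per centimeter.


Formula: EPC = (dents per 10 cm * ends per dent) / 10
Step 1: Total ends per 10 cm = 110 * 3 = 330
Step 2: EPC = 330 / 10 = 33.0 ends/cm

33.0 ends/cm


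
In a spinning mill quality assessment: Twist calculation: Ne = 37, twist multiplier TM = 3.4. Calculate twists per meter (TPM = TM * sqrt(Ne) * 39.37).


Formula: TPM = TM * sqrt(Ne) * 39.37
Step 1: sqrt(Ne) = sqrt(37) = 6.0828
Step 2: TM * sqrt(Ne) = 3.4 * 6.0828 = 20.6815
Step 3: TPM = 20.6815 * 39.37 = 814 twists/m

814 twists/m


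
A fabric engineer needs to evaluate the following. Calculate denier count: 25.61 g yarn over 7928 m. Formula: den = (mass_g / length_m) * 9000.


Formula: den = (mass_g / length_m) * 9000
Substituting: den = (25.61 / 7928) * 9000
Intermediate: 25.61 / 7928 = 0.00323032 g/m
den = 0.00323032 * 9000 = 29.1 denier

29.1 denier


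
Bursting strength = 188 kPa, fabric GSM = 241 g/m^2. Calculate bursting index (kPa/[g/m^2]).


Formula: Bursting Index = Bursting Strength / Fabric GSM
BI = 188 kPa / 241 g/m^2
BI = 0.780 kPa/(g/m^2)

0.780 kPa/(g/m^2)


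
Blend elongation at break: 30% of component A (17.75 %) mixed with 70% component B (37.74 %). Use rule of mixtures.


Formula: Blend property = (fraction_A * property_A) + (fraction_B * property_B)
Step 1: Contribution A = 30/100 * 17.75 % = 5.325 %
Step 2: Contribution B = 70/100 * 37.74 % = 26.418 %
Step 3: Blend elongation at break = 5.325 + 26.418 = 31.743 %

31.743 %


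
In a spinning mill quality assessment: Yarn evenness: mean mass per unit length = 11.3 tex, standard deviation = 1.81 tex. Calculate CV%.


Formula: CV% = (standard deviation / mean) * 100
Step 1: Ratio = 1.81 / 11.3 = 0.160177
Step 2: CV% = 0.160177 * 100 = 16.0177% ≈ 16.0%

16.0%


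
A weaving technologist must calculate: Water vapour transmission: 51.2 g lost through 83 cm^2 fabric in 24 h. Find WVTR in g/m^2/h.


Formula: WVTR = mass_loss / (area * time)
Step 1: Convert area: 83 cm^2 = 0.0083 m^2
Step 2: WVTR = 51.2 g / (0.0083 m^2 * 24 h)
Step 3: WVTR = 51.2 / 0.1992 = 257.0 g/m^2/h

257.0 g/m^2/h


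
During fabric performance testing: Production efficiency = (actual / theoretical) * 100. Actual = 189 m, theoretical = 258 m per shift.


Formula: Efficiency% = (Actual output / Theoretical output) * 100
Efficiency% = (189 / 258) * 100
Efficiency% = 0.732558 * 100 = 73.2558% ≈ 73.3%

73.3%


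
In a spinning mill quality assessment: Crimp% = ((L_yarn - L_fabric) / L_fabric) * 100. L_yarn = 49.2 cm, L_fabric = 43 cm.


Formula: Crimp% = ((L_yarn - L_fabric) / L_fabric) * 100
Step 1: Extension = 49.2 - 43 = 6.2 cm
Step 2: Crimp% = (6.2 / 43) * 100
Step 3: Crimp% = 0.144186 * 100 = 14.4186% ≈ 14.4%

14.4%


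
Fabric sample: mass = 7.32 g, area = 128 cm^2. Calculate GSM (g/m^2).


Formula: GSM = mass_g / area_m2
Step 1: Convert area: 128 cm^2 = 128 / 10000 = 0.0128 m^2
Step 2: GSM = 7.32 g / 0.0128 m^2 = 571.9 g/m^2

571.9 g/m^2


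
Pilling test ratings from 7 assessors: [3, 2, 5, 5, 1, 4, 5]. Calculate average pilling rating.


Formula: Mean = sum / count
Sum = 3 + 2 + 5 + 5 + 1 + 4 + 5 = 25
Mean = 25 / 7 = 3.6

3.6


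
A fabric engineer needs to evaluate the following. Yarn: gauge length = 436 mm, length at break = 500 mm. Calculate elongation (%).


Formula: Elongation (%) = ((L_break - L0) / L0) * 100
Step 1: Extension = 500 - 436 = 64 mm
Step 2: Elongation = (64 / 436) * 100
Step 3: Elongation = 0.146789 * 100 = 14.6789% ≈ 14.7%

14.7%


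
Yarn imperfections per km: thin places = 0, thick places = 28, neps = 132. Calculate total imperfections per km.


Formula: Total = thin places + thick places + neps
Total = 0 + 28 + 132
Total = 160 imperfections/km

160 imperfections/km


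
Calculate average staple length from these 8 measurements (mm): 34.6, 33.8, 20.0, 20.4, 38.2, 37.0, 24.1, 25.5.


Formula: Mean = sum of lengths / count
Sum = 34.6 + 33.8 + 20.0 + 20.4 + 38.2 + 37.0 + 24.1 + 25.5
Sum = 233.6 mm
Mean = 233.6 / 8 = 29.20 mm

29.20 mm


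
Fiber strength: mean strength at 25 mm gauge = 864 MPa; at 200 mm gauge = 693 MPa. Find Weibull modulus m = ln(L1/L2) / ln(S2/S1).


Formula: m = ln(L1/L2) / ln(S2/S1)
Step 1: ln(L1/L2) = ln(25/200) = -2.07944
Step 2: S2/S1 = 693/864 = 0.80208
Step 3: ln(S2/S1) = ln(0.80208) = -0.22055
Step 4: m = -2.07944 / -0.22055 = 9.43

9.43 (Weibull m)


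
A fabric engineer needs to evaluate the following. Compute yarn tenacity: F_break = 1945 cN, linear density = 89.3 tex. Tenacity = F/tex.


Formula: Tenacity = Breaking force / Linear density
Tenacity = 1945 cN / 89.3 tex
Tenacity = 21.78 cN/tex

21.78 cN/tex


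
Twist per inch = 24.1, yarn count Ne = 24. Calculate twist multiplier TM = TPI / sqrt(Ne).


Formula: TM = TPI / sqrt(Ne)
Step 1: sqrt(Ne) = sqrt(24) = 4.899
Step 2: TM = 24.1 / 4.899 = 4.92

4.92 TM


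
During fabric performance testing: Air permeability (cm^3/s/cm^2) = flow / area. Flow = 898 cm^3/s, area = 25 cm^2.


Formula: Air Permeability = Airflow / Test Area
AP = 898 cm^3/s / 25 cm^2
AP = 35.9 cm^3/s/cm^2

35.9 cm^3/s/cm^2


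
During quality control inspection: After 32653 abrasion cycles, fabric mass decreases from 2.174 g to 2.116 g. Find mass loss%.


Formula: Mass loss% = ((m_before - m_after) / m_before) * 100
Step 1: Mass loss = 2.174 - 2.116 = 0.058 g
Step 2: Ratio = 0.058 / 2.174 = 0.0266789
Step 3: Mass loss% = 0.0266789 * 100 = 2.66789% ≈ 2.67%

2.67%


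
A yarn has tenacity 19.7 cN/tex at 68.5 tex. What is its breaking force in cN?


Formula: Breaking force = Tenacity * Linear density
F = 19.7 cN/tex * 68.5 tex
F = 1349.45 cN

1349.45 cN


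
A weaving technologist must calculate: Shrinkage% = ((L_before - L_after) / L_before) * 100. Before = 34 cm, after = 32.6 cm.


Formula: Shrinkage% = ((L_before - L_after) / L_before) * 100
Step 1: Shrinkage = 34 - 32.6 = 1.4 cm
Step 2: Shrinkage% = (1.4 / 34) * 100
Step 3: Shrinkage% = 0.041176 * 100 = 4.1176% ≈ 4.1%

4.1%


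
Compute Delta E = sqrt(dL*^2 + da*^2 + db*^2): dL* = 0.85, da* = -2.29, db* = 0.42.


Formula: Delta E = sqrt(dL*^2 + da*^2 + db*^2)
Step 1: dL*^2 = 0.85^2 = 0.7225
Step 2: da*^2 = (-2.29)^2 = 5.2441
Step 3: db*^2 = 0.42^2 = 0.1764
Step 4: Sum = 0.7225 + 5.2441 + 0.1764 = 6.143
Step 5: Delta E = sqrt(6.143) = 2.48

2.48 Delta E


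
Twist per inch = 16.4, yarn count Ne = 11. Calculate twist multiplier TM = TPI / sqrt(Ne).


Formula: TM = TPI / sqrt(Ne)
Step 1: sqrt(Ne) = sqrt(11) = 3.3166
Step 2: TM = 16.4 / 3.3166 = 4.94

4.94 TM


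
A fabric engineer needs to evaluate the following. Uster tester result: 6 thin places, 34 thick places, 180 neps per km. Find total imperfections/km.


Formula: Total = thin places + thick places + neps
Total = 6 + 34 + 180
Total = 220 imperfections/km

220 imperfections/km


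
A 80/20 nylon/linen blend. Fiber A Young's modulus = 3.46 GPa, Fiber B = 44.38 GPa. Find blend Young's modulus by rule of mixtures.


Formula: Blend property = (fraction_A * property_A) + (fraction_B * property_B)
Step 1: Contribution A = 80/100 * 3.46 GPa = 2.768 GPa
Step 2: Contribution B = 20/100 * 44.38 GPa = 8.876 GPa
Step 3: Blend Young's modulus = 2.768 + 8.876 = 11.644 GPa

11.644 GPa


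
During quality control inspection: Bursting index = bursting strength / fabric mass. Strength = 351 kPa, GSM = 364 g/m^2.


Formula: Bursting Index = Bursting Strength / Fabric GSM
BI = 351 kPa / 364 g/m^2
BI = 0.964 kPa/(g/m^2)

0.964 kPa/(g/m^2)


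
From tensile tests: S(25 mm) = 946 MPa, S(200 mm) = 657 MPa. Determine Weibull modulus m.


Formula: m = ln(L1/L2) / ln(S2/S1)
Step 1: ln(L1/L2) = ln(25/200) = -2.07944
Step 2: S2/S1 = 657/946 = 0.6945
Step 3: ln(S2/S1) = ln(0.6945) = -0.36456
Step 4: m = -2.07944 / -0.36456 = 5.70

5.70 (Weibull m)


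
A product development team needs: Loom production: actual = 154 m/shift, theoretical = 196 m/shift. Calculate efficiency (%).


Formula: Efficiency% = (Actual output / Theoretical output) * 100
Efficiency% = (154 / 196) * 100
Efficiency% = 0.785714 * 100 = 78.5714% ≈ 78.6%

78.6%


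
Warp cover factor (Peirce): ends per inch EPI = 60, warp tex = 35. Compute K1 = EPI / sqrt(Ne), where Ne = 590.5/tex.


Formula: K1 = EPI / sqrt(Ne), with Ne = 590.5 / tex_warp
Step 1: Ne = 590.5 / 35 = 16.871
Step 2: sqrt(Ne) = sqrt(16.871) = 4.1074
Step 3: K1 = 60 / 4.1074 = 14.6

14.6


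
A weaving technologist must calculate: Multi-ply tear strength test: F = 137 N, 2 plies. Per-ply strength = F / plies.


Formula: Per-ply strength = Total force / Number of plies
Per-ply = 137 N / 2
Per-ply = 68.5 N

68.5 N


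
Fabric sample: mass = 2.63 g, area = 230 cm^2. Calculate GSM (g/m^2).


Formula: GSM = mass_g / area_m2
Step 1: Convert area: 230 cm^2 = 230 / 10000 = 0.023 m^2
Step 2: GSM = 2.63 g / 0.023 m^2 = 114.3 g/m^2

114.3 g/m^2


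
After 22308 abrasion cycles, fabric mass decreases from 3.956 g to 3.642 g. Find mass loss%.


Formula: Mass loss% = ((m_before - m_after) / m_before) * 100
Step 1: Mass loss = 3.956 - 3.642 = 0.314 g
Step 2: Ratio = 0.314 / 3.956 = 0.0793731
Step 3: Mass loss% = 0.0793731 * 100 = 7.93731% ≈ 7.94%

7.94%


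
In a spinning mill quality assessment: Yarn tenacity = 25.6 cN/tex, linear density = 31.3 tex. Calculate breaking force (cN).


Formula: Breaking force = Tenacity * Linear density
F = 25.6 cN/tex * 31.3 tex
F = 801.28 cN

801.28 cN


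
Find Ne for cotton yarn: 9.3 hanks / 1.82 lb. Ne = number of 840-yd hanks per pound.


Formula: Ne = hanks / mass_lb
Substituting: Ne = 9.3 / 1.82
Ne = 5.1

5.1 Ne


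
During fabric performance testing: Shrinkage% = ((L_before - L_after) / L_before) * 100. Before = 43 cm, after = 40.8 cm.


Formula: Shrinkage% = ((L_before - L_after) / L_before) * 100
Step 1: Shrinkage = 43 - 40.8 = 2.2 cm
Step 2: Shrinkage% = (2.2 / 43) * 100
Step 3: Shrinkage% = 0.051163 * 100 = 5.1163% ≈ 5.1%

5.1%


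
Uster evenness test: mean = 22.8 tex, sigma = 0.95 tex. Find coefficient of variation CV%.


Formula: CV% = (standard deviation / mean) * 100
Step 1: Ratio = 0.95 / 22.8 = 0.041667
Step 2: CV% = 0.041667 * 100 = 4.1667% ≈ 4.2%

4.2%


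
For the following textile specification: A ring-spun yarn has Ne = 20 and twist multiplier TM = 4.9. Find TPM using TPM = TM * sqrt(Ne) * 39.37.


Formula: TPM = TM * sqrt(Ne) * 39.37
Step 1: sqrt(Ne) = sqrt(20) = 4.4721
Step 2: TM * sqrt(Ne) = 4.9 * 4.4721 = 21.9133
Step 3: TPM = 21.9133 * 39.37 = 863 twists/m

863 twists/m


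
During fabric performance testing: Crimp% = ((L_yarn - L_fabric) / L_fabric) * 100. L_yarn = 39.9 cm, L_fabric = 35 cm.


Formula: Crimp% = ((L_yarn - L_fabric) / L_fabric) * 100
Step 1: Extension = 39.9 - 35 = 4.9 cm
Step 2: Crimp% = (4.9 / 35) * 100
Step 3: Crimp% = 0.14 * 100 = 14.0%

14.0%


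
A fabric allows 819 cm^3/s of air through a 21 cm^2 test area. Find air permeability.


Formula: Air Permeability = Airflow / Test Area
AP = 819 cm^3/s / 21 cm^2
AP = 39.0 cm^3/s/cm^2

39.0 cm^3/s/cm^2


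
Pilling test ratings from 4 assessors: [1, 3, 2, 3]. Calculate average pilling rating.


Formula: Mean = sum / count
Sum = 1 + 3 + 2 + 3 = 9
Mean = 9 / 4 = 2.3

2.3


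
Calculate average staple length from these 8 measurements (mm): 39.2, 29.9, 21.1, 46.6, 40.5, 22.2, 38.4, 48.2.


Formula: Mean = sum of lengths / count
Sum = 39.2 + 29.9 + 21.1 + 46.6 + 40.5 + 22.2 + 38.4 + 48.2
Sum = 286.1 mm
Mean = 286.1 / 8 = 35.76 mm

35.76 mm


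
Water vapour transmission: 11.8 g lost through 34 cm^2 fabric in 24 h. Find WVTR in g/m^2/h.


Formula: WVTR = mass_loss / (area * time)
Step 1: Convert area: 34 cm^2 = 0.0034 m^2
Step 2: WVTR = 11.8 g / (0.0034 m^2 * 24 h)
Step 3: WVTR = 11.8 / 0.0816 = 144.6 g/m^2/h

144.6 g/m^2/h


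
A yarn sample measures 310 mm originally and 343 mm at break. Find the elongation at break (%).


Formula: Elongation (%) = ((L_break - L0) / L0) * 100
Step 1: Extension = 343 - 310 = 33 mm
Step 2: Elongation = (33 / 310) * 100
Step 3: Elongation = 0.106452 * 100 = 10.6452% ≈ 10.6%

10.6%


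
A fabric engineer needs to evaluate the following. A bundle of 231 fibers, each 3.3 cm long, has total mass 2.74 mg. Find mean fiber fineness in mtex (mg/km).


Formula: fineness (mtex) = mass (mg) / total length (km) = (mass_mg / total_length_m) * 1000
Step 1: Convert fiber length: 3.3 cm = 0.033 m
Step 2: Total fiber length = 231 * 0.033 = 7.623 m
Step 3: Linear density = 2.74 mg / 7.623 m = 0.3594 mg/m
Step 4: fineness = 0.3594 * 1000 = 359.4 mtex

359.4 mtex


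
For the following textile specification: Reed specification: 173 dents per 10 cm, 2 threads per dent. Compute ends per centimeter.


Formula: EPC = (dents per 10 cm * ends per dent) / 10
Step 1: Total ends per 10 cm = 173 * 2 = 346
Step 2: EPC = 346 / 10 = 34.6 ends/cm

34.6 ends/cm


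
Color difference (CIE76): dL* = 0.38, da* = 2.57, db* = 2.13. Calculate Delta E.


Formula: Delta E = sqrt(dL*^2 + da*^2 + db*^2)
Step 1: dL*^2 = 0.38^2 = 0.1444
Step 2: da*^2 = 2.57^2 = 6.6049
Step 3: db*^2 = 2.13^2 = 4.5369
Step 4: Sum = 0.1444 + 6.6049 + 4.5369 = 11.2862
Step 5: Delta E = sqrt(11.2862) = 3.36

3.36 Delta E


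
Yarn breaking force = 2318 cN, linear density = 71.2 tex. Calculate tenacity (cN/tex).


Formula: Tenacity = Breaking force / Linear density
Tenacity = 2318 cN / 71.2 tex
Tenacity = 32.56 cN/tex

32.56 cN/tex


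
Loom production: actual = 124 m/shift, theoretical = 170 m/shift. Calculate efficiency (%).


Formula: Efficiency% = (Actual output / Theoretical output) * 100
Efficiency% = (124 / 170) * 100
Efficiency% = 0.729412 * 100 = 72.9412% ≈ 72.9%

72.9%


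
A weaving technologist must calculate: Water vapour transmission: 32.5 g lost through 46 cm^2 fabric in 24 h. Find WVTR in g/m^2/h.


Formula: WVTR = mass_loss / (area * time)
Step 1: Convert area: 46 cm^2 = 0.0046 m^2
Step 2: WVTR = 32.5 g / (0.0046 m^2 * 24 h)
Step 3: WVTR = 32.5 / 0.1104 = 294.4 g/m^2/h

294.4 g/m^2/h


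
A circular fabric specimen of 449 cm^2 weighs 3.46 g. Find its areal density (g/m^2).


Formula: GSM = mass_g / area_m2
Step 1: Convert area: 449 cm^2 = 449 / 10000 = 0.0449 m^2
Step 2: GSM = 3.46 g / 0.0449 m^2 = 77.1 g/m^2

77.1 g/m^2


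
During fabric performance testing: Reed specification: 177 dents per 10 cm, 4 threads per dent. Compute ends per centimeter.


Formula: EPC = (dents per 10 cm * ends per dent) / 10
Step 1: Total ends per 10 cm = 177 * 4 = 708
Step 2: EPC = 708 / 10 = 70.8 ends/cm

70.8 ends/cm


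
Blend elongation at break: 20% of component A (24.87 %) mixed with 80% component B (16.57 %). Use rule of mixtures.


Formula: Blend property = (fraction_A * property_A) + (fraction_B * property_B)
Step 1: Contribution A = 20/100 * 24.87 % = 4.974 %
Step 2: Contribution B = 80/100 * 16.57 % = 13.256 %
Step 3: Blend elongation at break = 4.974 + 13.256 = 18.23 %

18.23 %


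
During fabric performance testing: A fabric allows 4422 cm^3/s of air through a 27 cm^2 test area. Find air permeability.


Formula: Air Permeability = Airflow / Test Area
AP = 4422 cm^3/s / 27 cm^2
AP = 163.8 cm^3/s/cm^2

163.8 cm^3/s/cm^2


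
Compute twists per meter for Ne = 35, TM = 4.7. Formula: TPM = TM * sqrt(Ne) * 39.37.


Formula: TPM = TM * sqrt(Ne) * 39.37
Step 1: sqrt(Ne) = sqrt(35) = 5.9161
Step 2: TM * sqrt(Ne) = 4.7 * 5.9161 = 27.8057
Step 3: TPM = 27.8057 * 39.37 = 1095 twists/m

1095 twists/m


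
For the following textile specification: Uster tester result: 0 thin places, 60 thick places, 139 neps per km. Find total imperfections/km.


Formula: Total = thin places + thick places + neps
Total = 0 + 60 + 139
Total = 199 imperfections/km

199 imperfections/km


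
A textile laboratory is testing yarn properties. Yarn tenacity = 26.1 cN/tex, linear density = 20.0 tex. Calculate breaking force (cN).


Formula: Breaking force = Tenacity * Linear density
F = 26.1 cN/tex * 20.0 tex
F = 522.00 cN

522.00 cN


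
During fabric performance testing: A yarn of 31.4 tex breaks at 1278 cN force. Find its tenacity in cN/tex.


Formula: Tenacity = Breaking force / Linear density
Tenacity = 1278 cN / 31.4 tex
Tenacity = 40.70 cN/tex

40.70 cN/tex


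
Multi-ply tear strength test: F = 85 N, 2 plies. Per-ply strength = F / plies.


Formula: Per-ply strength = Total force / Number of plies
Per-ply = 85 N / 2
Per-ply = 42.5 N

42.5 N


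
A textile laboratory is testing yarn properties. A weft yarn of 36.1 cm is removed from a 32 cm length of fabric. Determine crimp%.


Formula: Crimp% = ((L_yarn - L_fabric) / L_fabric) * 100
Step 1: Extension = 36.1 - 32 = 4.1 cm
Step 2: Crimp% = (4.1 / 32) * 100
Step 3: Crimp% = 0.128125 * 100 = 12.8125% ≈ 12.8%

12.8%


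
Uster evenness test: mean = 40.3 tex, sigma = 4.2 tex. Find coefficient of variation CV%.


Formula: CV% = (standard deviation / mean) * 100
Step 1: Ratio = 4.2 / 40.3 = 0.104218
Step 2: CV% = 0.104218 * 100 = 10.4218% ≈ 10.4%

10.4%


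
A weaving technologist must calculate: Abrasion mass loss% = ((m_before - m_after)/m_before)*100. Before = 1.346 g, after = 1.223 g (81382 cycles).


Formula: Mass loss% = ((m_before - m_after) / m_before) * 100
Step 1: Mass loss = 1.346 - 1.223 = 0.123 g
Step 2: Ratio = 0.123 / 1.346 = 0.0913819
Step 3: Mass loss% = 0.0913819 * 100 = 9.13819% ≈ 9.14%

9.14%


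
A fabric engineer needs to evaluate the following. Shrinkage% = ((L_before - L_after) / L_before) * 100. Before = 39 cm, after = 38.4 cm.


Formula: Shrinkage% = ((L_before - L_after) / L_before) * 100
Step 1: Shrinkage = 39 - 38.4 = 0.6 cm
Step 2: Shrinkage% = (0.6 / 39) * 100
Step 3: Shrinkage% = 0.015385 * 100 = 1.5385% ≈ 1.5%

1.5%


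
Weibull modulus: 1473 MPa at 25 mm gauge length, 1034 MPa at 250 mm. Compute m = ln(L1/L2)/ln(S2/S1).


Formula: m = ln(L1/L2) / ln(S2/S1)
Step 1: ln(L1/L2) = ln(25/250) = -2.30259
Step 2: S2/S1 = 1034/1473 = 0.70197
Step 3: ln(S2/S1) = ln(0.70197) = -0.35386
Step 4: m = -2.30259 / -0.35386 = 6.51

6.51 (Weibull m)


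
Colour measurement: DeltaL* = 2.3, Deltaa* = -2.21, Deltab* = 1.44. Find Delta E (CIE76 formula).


Formula: Delta E = sqrt(dL*^2 + da*^2 + db*^2)
Step 1: dL*^2 = 2.3^2 = 5.29
Step 2: da*^2 = (-2.21)^2 = 4.8841
Step 3: db*^2 = 1.44^2 = 2.0736
Step 4: Sum = 5.29 + 4.8841 + 2.0736 = 12.2477
Step 5: Delta E = sqrt(12.2477) = 3.5

3.5 Delta E


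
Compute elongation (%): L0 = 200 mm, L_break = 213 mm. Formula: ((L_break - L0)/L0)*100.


Formula: Elongation (%) = ((L_break - L0) / L0) * 100
Step 1: Extension = 213 - 200 = 13 mm
Step 2: Elongation = (13 / 200) * 100
Step 3: Elongation = 0.065 * 100 = 6.5%

6.5%


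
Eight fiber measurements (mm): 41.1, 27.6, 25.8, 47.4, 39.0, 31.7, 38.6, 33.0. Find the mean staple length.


Formula: Mean = sum of lengths / count
Sum = 41.1 + 27.6 + 25.8 + 47.4 + 39.0 + 31.7 + 38.6 + 33.0
Sum = 284.2 mm
Mean = 284.2 / 8 = 35.53 mm

35.53 mm


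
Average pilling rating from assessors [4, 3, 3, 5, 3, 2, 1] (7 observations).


Formula: Mean = sum / count
Sum = 4 + 3 + 3 + 5 + 3 + 2 + 1 = 21
Mean = 21 / 7 = 3.0

3.0


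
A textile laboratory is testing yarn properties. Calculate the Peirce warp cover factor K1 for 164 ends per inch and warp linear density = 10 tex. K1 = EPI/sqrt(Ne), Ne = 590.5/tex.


Formula: K1 = EPI / sqrt(Ne), with Ne = 590.5 / tex_warp
Step 1: Ne = 590.5 / 10 = 59.05
Step 2: sqrt(Ne) = sqrt(59.05) = 7.6844
Step 3: K1 = 164 / 7.6844 = 21.3

21.3


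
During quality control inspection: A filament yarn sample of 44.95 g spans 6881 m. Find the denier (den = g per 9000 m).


Formula: den = (mass_g / length_m) * 9000
Substituting: den = (44.95 / 6881) * 9000
Intermediate: 44.95 / 6881 = 0.00653248 g/m
den = 0.00653248 * 9000 = 58.8 denier

58.8 denier


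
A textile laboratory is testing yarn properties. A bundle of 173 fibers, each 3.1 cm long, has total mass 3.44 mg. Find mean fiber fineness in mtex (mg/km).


Formula: fineness (mtex) = mass (mg) / total length (km) = (mass_mg / total_length_m) * 1000
Step 1: Convert fiber length: 3.1 cm = 0.031 m
Step 2: Total fiber length = 173 * 0.031 = 5.363 m
Step 3: Linear density = 3.44 mg / 5.363 m = 0.6414 mg/m
Step 4: fineness = 0.6414 * 1000 = 641.4 mtex

641.4 mtex


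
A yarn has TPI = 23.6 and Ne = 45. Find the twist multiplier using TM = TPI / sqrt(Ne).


Formula: TM = TPI / sqrt(Ne)
Step 1: sqrt(Ne) = sqrt(45) = 6.7082
Step 2: TM = 23.6 / 6.7082 = 3.52

3.52 TM


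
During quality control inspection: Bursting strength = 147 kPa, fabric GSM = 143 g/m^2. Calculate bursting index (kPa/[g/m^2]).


Formula: Bursting Index = Bursting Strength / Fabric GSM
BI = 147 kPa / 143 g/m^2
BI = 1.028 kPa/(g/m^2)

1.028 kPa/(g/m^2)


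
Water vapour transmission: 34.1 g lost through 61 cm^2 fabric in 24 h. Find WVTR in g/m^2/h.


Formula: WVTR = mass_loss / (area * time)
Step 1: Convert area: 61 cm^2 = 0.0061 m^2
Step 2: WVTR = 34.1 g / (0.0061 m^2 * 24 h)
Step 3: WVTR = 34.1 / 0.1464 = 232.9 g/m^2/h

232.9 g/m^2/h


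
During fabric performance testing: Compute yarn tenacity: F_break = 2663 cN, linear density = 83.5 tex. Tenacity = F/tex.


Formula: Tenacity = Breaking force / Linear density
Tenacity = 2663 cN / 83.5 tex
Tenacity = 31.89 cN/tex

31.89 cN/tex


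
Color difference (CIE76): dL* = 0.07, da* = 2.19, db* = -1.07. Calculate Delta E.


Formula: Delta E = sqrt(dL*^2 + da*^2 + db*^2)
Step 1: dL*^2 = 0.07^2 = 0.0049
Step 2: da*^2 = 2.19^2 = 4.7961
Step 3: db*^2 = (-1.07)^2 = 1.1449
Step 4: Sum = 0.0049 + 4.7961 + 1.1449 = 5.9459
Step 5: Delta E = sqrt(5.9459) = 2.44

2.44 Delta E


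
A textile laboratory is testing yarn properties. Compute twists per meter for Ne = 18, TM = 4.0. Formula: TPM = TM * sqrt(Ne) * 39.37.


Formula: TPM = TM * sqrt(Ne) * 39.37
Step 1: sqrt(Ne) = sqrt(18) = 4.2426
Step 2: TM * sqrt(Ne) = 4.0 * 4.2426 = 16.9704
Step 3: TPM = 16.9704 * 39.37 = 668 twists/m

668 twists/m


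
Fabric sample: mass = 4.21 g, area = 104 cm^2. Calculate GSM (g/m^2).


Formula: GSM = mass_g / area_m2
Step 1: Convert area: 104 cm^2 = 104 / 10000 = 0.0104 m^2
Step 2: GSM = 4.21 g / 0.0104 m^2 = 404.8 g/m^2

404.8 g/m^2


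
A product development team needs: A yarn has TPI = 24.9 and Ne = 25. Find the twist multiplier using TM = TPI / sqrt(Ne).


Formula: TM = TPI / sqrt(Ne)
Step 1: sqrt(Ne) = sqrt(25) = 5
Step 2: TM = 24.9 / 5 = 4.98

4.98 TM


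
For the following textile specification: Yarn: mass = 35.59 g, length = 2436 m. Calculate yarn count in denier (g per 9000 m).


Formula: den = (mass_g / length_m) * 9000
Substituting: den = (35.59 / 2436) * 9000
Intermediate: 35.59 / 2436 = 0.01461002 g/m
den = 0.01461002 * 9000 = 131.5 denier

131.5 denier


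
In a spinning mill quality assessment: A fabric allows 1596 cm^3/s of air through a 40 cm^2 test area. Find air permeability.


Formula: Air Permeability = Airflow / Test Area
AP = 1596 cm^3/s / 40 cm^2
AP = 39.9 cm^3/s/cm^2

39.9 cm^3/s/cm^2


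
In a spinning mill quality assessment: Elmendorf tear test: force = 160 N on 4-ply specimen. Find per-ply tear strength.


Formula: Per-ply strength = Total force / Number of plies
Per-ply = 160 N / 4
Per-ply = 40 N

40 N


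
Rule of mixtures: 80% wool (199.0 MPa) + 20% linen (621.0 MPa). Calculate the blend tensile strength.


Formula: Blend property = (fraction_A * property_A) + (fraction_B * property_B)
Step 1: Contribution A = 80/100 * 199.0 MPa = 159.2 MPa
Step 2: Contribution B = 20/100 * 621.0 MPa = 124.2 MPa
Step 3: Blend tensile strength = 159.2 + 124.2 = 283.4 MPa

283.4 MPa


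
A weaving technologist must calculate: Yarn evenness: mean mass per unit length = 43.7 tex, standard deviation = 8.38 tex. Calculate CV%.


Formula: CV% = (standard deviation / mean) * 100
Step 1: Ratio = 8.38 / 43.7 = 0.191762
Step 2: CV% = 0.191762 * 100 = 19.1762% ≈ 19.2%

19.2%


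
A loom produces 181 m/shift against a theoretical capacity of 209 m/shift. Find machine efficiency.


Formula: Efficiency% = (Actual output / Theoretical output) * 100
Efficiency% = (181 / 209) * 100
Efficiency% = 0.866029 * 100 = 86.6029% ≈ 86.6%

86.6%


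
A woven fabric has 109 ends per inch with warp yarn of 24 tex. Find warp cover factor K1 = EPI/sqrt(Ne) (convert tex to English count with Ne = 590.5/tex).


Formula: K1 = EPI / sqrt(Ne), with Ne = 590.5 / tex_warp
Step 1: Ne = 590.5 / 24 = 24.604
Step 2: sqrt(Ne) = sqrt(24.604) = 4.9602
Step 3: K1 = 109 / 4.9602 = 22.0

22.0


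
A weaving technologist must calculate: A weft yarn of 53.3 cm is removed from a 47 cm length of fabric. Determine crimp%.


Formula: Crimp% = ((L_yarn - L_fabric) / L_fabric) * 100
Step 1: Extension = 53.3 - 47 = 6.3 cm
Step 2: Crimp% = (6.3 / 47) * 100
Step 3: Crimp% = 0.134043 * 100 = 13.4043% ≈ 13.4%

13.4%


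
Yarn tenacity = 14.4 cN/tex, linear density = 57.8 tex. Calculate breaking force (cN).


Formula: Breaking force = Tenacity * Linear density
F = 14.4 cN/tex * 57.8 tex
F = 832.32 cN

832.32 cN


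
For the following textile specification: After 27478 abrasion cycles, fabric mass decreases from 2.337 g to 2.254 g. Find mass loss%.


Formula: Mass loss% = ((m_before - m_after) / m_before) * 100
Step 1: Mass loss = 2.337 - 2.254 = 0.083 g
Step 2: Ratio = 0.083 / 2.337 = 0.0355156
Step 3: Mass loss% = 0.0355156 * 100 = 3.55156% ≈ 3.55%

3.55%
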